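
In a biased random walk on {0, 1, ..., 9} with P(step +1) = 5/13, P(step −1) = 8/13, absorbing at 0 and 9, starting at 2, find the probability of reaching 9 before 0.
P(hit 9 before 0) = (1 − (8/5)^2) / (1 − (8/5)^9) = 1015625/44088201

Let u_k denote P(reach 9 before 0 | start at k). Boundary: u_0 = 0, u_9 = 1. Recurrence: u_k = 5/13·u_{k+1} + 8/13·u_{k-1} for 1 ≤ k ≤ 8. Try u_k = A + B·r^k with r = q/p = (8/13)/(5/13) = 8/5. Substitution satisfies the recurrence; boundary conditions give:
  u_k = (1 − r^k) / (1 − r^N) = (1 − (8/5)^2) / (1 − (8/5)^9) = 1015625/44088201.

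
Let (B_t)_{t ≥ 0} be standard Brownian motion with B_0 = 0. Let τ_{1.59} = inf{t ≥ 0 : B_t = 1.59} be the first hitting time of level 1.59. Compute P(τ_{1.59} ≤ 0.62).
P(τ_{1.59} ≤ 0.62) = 2(1 − Φ(1.59/√0.62)) = 2(1 − Φ(2.0193)) ≈ 0.0435

By the reflection principle for standard BM, P(τ_b ≤ t) = 2 · P(B_t ≥ b). Since B_t ~ N(0, t), P(B_t ≥ 1.59) = 1 − Φ(1.59/√t) = 1 − Φ(1.59/√0.62) = 1 − Φ(2.0193) ≈ 0.02173. Doubling: P(τ_{1.59} ≤ 0.62) ≈ 2 · 0.02173 = 0.04346 ≈ 0.0435.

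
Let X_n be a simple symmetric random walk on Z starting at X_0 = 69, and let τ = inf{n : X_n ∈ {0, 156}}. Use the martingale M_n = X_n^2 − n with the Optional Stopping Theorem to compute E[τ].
E[τ] = 6003

M_n = X_n^2 − n is a martingale (since E[X_{n+1}^2 | F_n] = X_n^2 + 1). By OST (τ has finite mean in a bounded region), E[M_τ] = E[M_0] = X_0^2 − 0 = 69^2 = 4761. Also E[M_τ] = E[X_τ^2] − E[τ]. The walk exits at 0 or 156, with P(hit 156 first) = 69/156, so E[X_τ^2] = 156^2 · 69/156 + 0 = 10764. Thus E[τ] = E[X_τ^2] − E[M_τ] = 10764 − 4761 = 6003 = 69(156 − 69) = 6003.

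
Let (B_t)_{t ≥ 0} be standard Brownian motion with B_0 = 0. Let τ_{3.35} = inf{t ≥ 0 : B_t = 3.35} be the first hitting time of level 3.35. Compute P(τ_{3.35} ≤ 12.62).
P(τ_{3.35} ≤ 12.62) = 2(1 − Φ(3.35/√12.62)) = 2(1 − Φ(0.9430)) ≈ 0.3457

By the reflection principle for standard BM, P(τ_b ≤ t) = 2 · P(B_t ≥ b). Since B_t ~ N(0, t), P(B_t ≥ 3.35) = 1 − Φ(3.35/√t) = 1 − Φ(3.35/√12.62) = 1 − Φ(0.9430) ≈ 0.17284. Doubling: P(τ_{3.35} ≤ 12.62) ≈ 2 · 0.17284 = 0.34568 ≈ 0.3457.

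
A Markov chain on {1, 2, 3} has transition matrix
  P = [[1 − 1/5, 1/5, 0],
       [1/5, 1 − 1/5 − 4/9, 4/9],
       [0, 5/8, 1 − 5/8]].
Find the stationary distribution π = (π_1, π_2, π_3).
π = (45/122, 45/122, 16/61)

This is a birth-death chain on three states, which satisfies detailed balance: π_1 · P_{12} = π_2 · P_{21} and π_2 · P_{23} = π_3 · P_{32}.
From π_1 · 1/5 = π_2 · 1/5: π_2/π_1 = (1/5)/(1/5) = 1.
From π_2 · 4/9 = π_3 · 5/8: π_3/π_2 = (4/9)/(5/8) = 32/45.
Take π_1 proportional to 1; then unnormalized π = (1, 1, 32/45). Normalize by dividing by the sum 122/45:
  π = (45/122, 45/122, 16/61).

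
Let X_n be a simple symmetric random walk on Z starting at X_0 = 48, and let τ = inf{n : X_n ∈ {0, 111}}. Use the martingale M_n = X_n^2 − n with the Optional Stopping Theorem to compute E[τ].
E[τ] = 3024

M_n = X_n^2 − n is a martingale (since E[X_{n+1}^2 | F_n] = X_n^2 + 1). By OST (τ has finite mean in a bounded region), E[M_τ] = E[M_0] = X_0^2 − 0 = 48^2 = 2304. Also E[M_τ] = E[X_τ^2] − E[τ]. The walk exits at 0 or 111, with P(hit 111 first) = 48/111, so E[X_τ^2] = 111^2 · 48/111 + 0 = 5328. Thus E[τ] = E[X_τ^2] − E[M_τ] = 5328 − 2304 = 3024 = 48(111 − 48) = 3024.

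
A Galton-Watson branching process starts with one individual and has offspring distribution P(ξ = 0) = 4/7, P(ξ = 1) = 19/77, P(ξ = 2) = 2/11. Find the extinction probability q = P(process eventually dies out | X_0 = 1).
q = 1

Mean offspring μ = 0·4/7 + 1·19/77 + 2·2/11 = 47/77 ≤ 1. For μ ≤ 1 with offspring not concentrated at 1, the Galton-Watson process goes extinct almost surely, so q = 1.
(Algebraic check: The pgf is f(s) = 4/7 + 19/77·s + 2/11·s². The extinction probability q is the smallest fixed point of f in [0, 1]. Setting s = f(s):
  2/11·s² + (19/77 − 1)·s + 4/7 = 0
  2/11·s² − (4/7 + 2/11)·s + 4/7 = 0
which factors as (s − 1)·(2/11·s − 4/7) = 0, giving roots s = 1 and s = (4/7)/(2/11) = 22/7. Since 22/7 ≥ 1, the smallest root in [0, 1] is s = 1.)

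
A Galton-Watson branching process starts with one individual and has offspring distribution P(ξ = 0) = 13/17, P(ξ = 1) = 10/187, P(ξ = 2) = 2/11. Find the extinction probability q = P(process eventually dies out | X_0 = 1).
q = 1

Mean offspring μ = 0·13/17 + 1·10/187 + 2·2/11 = 78/187 ≤ 1. For μ ≤ 1 with offspring not concentrated at 1, the Galton-Watson process goes extinct almost surely, so q = 1.
(Algebraic check: The pgf is f(s) = 13/17 + 10/187·s + 2/11·s². The extinction probability q is the smallest fixed point of f in [0, 1]. Setting s = f(s):
  2/11·s² + (10/187 − 1)·s + 13/17 = 0
  2/11·s² − (13/17 + 2/11)·s + 13/17 = 0
which factors as (s − 1)·(2/11·s − 13/17) = 0, giving roots s = 1 and s = (13/17)/(2/11) = 143/34. Since 143/34 ≥ 1, the smallest root in [0, 1] is s = 1.)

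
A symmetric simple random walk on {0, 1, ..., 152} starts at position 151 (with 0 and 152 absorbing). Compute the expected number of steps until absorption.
E[τ | X_0 = 151] = 151

Let v_k = E[τ | X_0 = k]. Boundary: v_0 = v_152 = 0. Recurrence: v_k = 1 + (v_{k-1} + v_{k+1})/2 for 1 ≤ k ≤ 151. The particular solution to v_k − (v_{k-1} + v_{k+1})/2 = 1 is v_k = −k^2. Adding homogeneous solution A + B k and matching boundaries gives v_k = k (152 − k). Substituting k = 151: v_151 = 151 · 1 = 151.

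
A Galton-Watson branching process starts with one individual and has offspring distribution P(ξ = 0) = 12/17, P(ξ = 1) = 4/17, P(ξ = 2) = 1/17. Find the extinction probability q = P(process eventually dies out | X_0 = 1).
q = 1

Mean offspring μ = 0·12/17 + 1·4/17 + 2·1/17 = 6/17 ≤ 1. For μ ≤ 1 with offspring not concentrated at 1, the Galton-Watson process goes extinct almost surely, so q = 1.
(Algebraic check: The pgf is f(s) = 12/17 + 4/17·s + 1/17·s². The extinction probability q is the smallest fixed point of f in [0, 1]. Setting s = f(s):
  1/17·s² + (4/17 − 1)·s + 12/17 = 0
  1/17·s² − (12/17 + 1/17)·s + 12/17 = 0
which factors as (s − 1)·(1/17·s − 12/17) = 0, giving roots s = 1 and s = (12/17)/(1/17) = 12. Since 12 ≥ 1, the smallest root in [0, 1] is s = 1.)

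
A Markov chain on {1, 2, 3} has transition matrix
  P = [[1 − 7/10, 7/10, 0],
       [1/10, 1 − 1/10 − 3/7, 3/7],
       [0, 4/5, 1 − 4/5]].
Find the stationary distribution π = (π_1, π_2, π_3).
π = (4/47, 28/47, 15/47)

This is a birth-death chain on three states, which satisfies detailed balance: π_1 · P_{12} = π_2 · P_{21} and π_2 · P_{23} = π_3 · P_{32}.
From π_1 · 7/10 = π_2 · 1/10: π_2/π_1 = (7/10)/(1/10) = 7.
From π_2 · 3/7 = π_3 · 4/5: π_3/π_2 = (3/7)/(4/5) = 15/28.
Take π_1 proportional to 1; then unnormalized π = (1, 7, 15/4). Normalize by dividing by the sum 47/4:
  π = (4/47, 28/47, 15/47).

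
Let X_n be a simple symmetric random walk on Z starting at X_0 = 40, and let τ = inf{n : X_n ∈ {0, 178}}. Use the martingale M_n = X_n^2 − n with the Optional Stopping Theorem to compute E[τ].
E[τ] = 5520

M_n = X_n^2 − n is a martingale (since E[X_{n+1}^2 | F_n] = X_n^2 + 1). By OST (τ has finite mean in a bounded region), E[M_τ] = E[M_0] = X_0^2 − 0 = 40^2 = 1600. Also E[M_τ] = E[X_τ^2] − E[τ]. The walk exits at 0 or 178, with P(hit 178 first) = 40/178, so E[X_τ^2] = 178^2 · 40/178 + 0 = 7120. Thus E[τ] = E[X_τ^2] − E[M_τ] = 7120 − 1600 = 5520 = 40(178 − 40) = 5520.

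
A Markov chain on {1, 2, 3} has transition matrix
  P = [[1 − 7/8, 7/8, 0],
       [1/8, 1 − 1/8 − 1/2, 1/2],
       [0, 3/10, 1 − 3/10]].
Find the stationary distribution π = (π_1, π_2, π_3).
π = (3/59, 21/59, 35/59)

This is a birth-death chain on three states, which satisfies detailed balance: π_1 · P_{12} = π_2 · P_{21} and π_2 · P_{23} = π_3 · P_{32}.
From π_1 · 7/8 = π_2 · 1/8: π_2/π_1 = (7/8)/(1/8) = 7.
From π_2 · 1/2 = π_3 · 3/10: π_3/π_2 = (1/2)/(3/10) = 5/3.
Take π_1 proportional to 1; then unnormalized π = (1, 7, 35/3). Normalize by dividing by the sum 59/3:
  π = (3/59, 21/59, 35/59).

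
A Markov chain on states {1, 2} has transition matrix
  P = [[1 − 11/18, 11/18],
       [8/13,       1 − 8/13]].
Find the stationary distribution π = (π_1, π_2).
π_1 = 144/287, π_2 = 143/287

Solve πP = π with π_1 + π_2 = 1. From πP = π: π_1 · (1 − 11/18) + π_2 · 8/13 = π_1 ⇒ π_2 · 8/13 = π_1 · 11/18 ⇒ π_2/π_1 = (11/18)/(8/13) = 143/144. Together with π_1 + π_2 = 1:
  π_1 = (8/13)/(11/18 + 8/13) = (8/13)/(287/234) = 144/287,
  π_2 = (11/18)/(11/18 + 8/13) = (11/18)/(287/234) = 143/287.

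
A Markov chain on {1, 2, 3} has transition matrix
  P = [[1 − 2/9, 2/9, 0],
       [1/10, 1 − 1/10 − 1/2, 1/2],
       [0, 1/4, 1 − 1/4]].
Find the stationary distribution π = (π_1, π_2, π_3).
π = (3/23, 20/69, 40/69)

This is a birth-death chain on three states, which satisfies detailed balance: π_1 · P_{12} = π_2 · P_{21} and π_2 · P_{23} = π_3 · P_{32}.
From π_1 · 2/9 = π_2 · 1/10: π_2/π_1 = (2/9)/(1/10) = 20/9.
From π_2 · 1/2 = π_3 · 1/4: π_3/π_2 = (1/2)/(1/4) = 2.
Take π_1 proportional to 1; then unnormalized π = (1, 20/9, 40/9). Normalize by dividing by the sum 23/3:
  π = (3/23, 20/69, 40/69).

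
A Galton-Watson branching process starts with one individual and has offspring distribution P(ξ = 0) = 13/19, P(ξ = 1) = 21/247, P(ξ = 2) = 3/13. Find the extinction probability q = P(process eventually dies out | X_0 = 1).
q = 1

Mean offspring μ = 0·13/19 + 1·21/247 + 2·3/13 = 135/247 ≤ 1. For μ ≤ 1 with offspring not concentrated at 1, the Galton-Watson process goes extinct almost surely, so q = 1.
(Algebraic check: The pgf is f(s) = 13/19 + 21/247·s + 3/13·s². The extinction probability q is the smallest fixed point of f in [0, 1]. Setting s = f(s):
  3/13·s² + (21/247 − 1)·s + 13/19 = 0
  3/13·s² − (13/19 + 3/13)·s + 13/19 = 0
which factors as (s − 1)·(3/13·s − 13/19) = 0, giving roots s = 1 and s = (13/19)/(3/13) = 169/57. Since 169/57 ≥ 1, the smallest root in [0, 1] is s = 1.)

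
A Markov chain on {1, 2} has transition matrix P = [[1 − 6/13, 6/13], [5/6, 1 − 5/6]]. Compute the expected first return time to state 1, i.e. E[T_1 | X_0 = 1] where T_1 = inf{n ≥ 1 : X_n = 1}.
E[T_1 | X_0 = 1] = 1/π_1 = 101/65

For an irreducible recurrent Markov chain with stationary distribution π, E[T_i | X_0 = i] = 1/π_i (Kac's formula). Here π_1 = (5/6)/(6/13 + 5/6) = (5/6)/(101/78) = 65/101, so E[T_1 | X_0 = 1] = 1/π_1 = (6/13 + 5/6)/(5/6) = (101/78)/(5/6) = 101/65.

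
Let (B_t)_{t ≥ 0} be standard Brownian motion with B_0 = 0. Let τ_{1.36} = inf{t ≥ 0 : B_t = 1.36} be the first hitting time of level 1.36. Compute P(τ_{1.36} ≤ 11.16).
P(τ_{1.36} ≤ 11.16) = 2(1 − Φ(1.36/√11.16)) = 2(1 − Φ(0.4071)) ≈ 0.6839

By the reflection principle for standard BM, P(τ_b ≤ t) = 2 · P(B_t ≥ b). Since B_t ~ N(0, t), P(B_t ≥ 1.36) = 1 − Φ(1.36/√t) = 1 − Φ(1.36/√11.16) = 1 − Φ(0.4071) ≈ 0.34197. Doubling: P(τ_{1.36} ≤ 11.16) ≈ 2 · 0.34197 = 0.68394 ≈ 0.6839.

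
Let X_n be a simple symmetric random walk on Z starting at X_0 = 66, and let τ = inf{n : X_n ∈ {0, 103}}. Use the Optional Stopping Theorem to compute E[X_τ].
E[X_τ] = 66

X_n is a martingale and τ is a bounded-mean stopping time (indeed τ is finite a.s. with bounded expectation since the walk is in a bounded region). By the OST, E[X_τ] = E[X_0] = 66. Equivalently: E[X_τ] = 103 · P(hit 103 first) + 0 · P(hit 0 first) = 103 · (66/103) = 66.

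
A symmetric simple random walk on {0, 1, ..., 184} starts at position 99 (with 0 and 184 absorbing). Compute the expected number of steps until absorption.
E[τ | X_0 = 99] = 8415

Let v_k = E[τ | X_0 = k]. Boundary: v_0 = v_184 = 0. Recurrence: v_k = 1 + (v_{k-1} + v_{k+1})/2 for 1 ≤ k ≤ 183. The particular solution to v_k − (v_{k-1} + v_{k+1})/2 = 1 is v_k = −k^2. Adding homogeneous solution A + B k and matching boundaries gives v_k = k (184 − k). Substituting k = 99: v_99 = 99 · 85 = 8415.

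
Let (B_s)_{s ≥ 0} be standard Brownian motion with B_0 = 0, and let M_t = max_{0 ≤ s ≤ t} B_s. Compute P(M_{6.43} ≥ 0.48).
P(M_{6.43} ≥ 0.48) = 2·P(B_{6.43} ≥ 0.48) = 2(1 − Φ(0.48/√6.43)) ≈ 0.8499

By the reflection principle for Brownian motion, P(M_t ≥ a) = 2 · P(B_t ≥ a) for a ≥ 0. Since B_t ~ N(0, t), P(B_t ≥ 0.48) = 1 − Φ(0.48/√t) = 1 − Φ(0.48/√6.43) = 1 − Φ(0.1893). So
  P(M_{6.43} ≥ 0.48) = 2(1 − Φ(0.1893)) ≈ 0.8499.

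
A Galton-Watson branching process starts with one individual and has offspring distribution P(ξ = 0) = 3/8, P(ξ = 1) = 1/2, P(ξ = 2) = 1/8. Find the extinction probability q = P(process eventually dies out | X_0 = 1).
q = 1

Mean offspring μ = 0·3/8 + 1·1/2 + 2·1/8 = 3/4 ≤ 1. For μ ≤ 1 with offspring not concentrated at 1, the Galton-Watson process goes extinct almost surely, so q = 1.
(Algebraic check: The pgf is f(s) = 3/8 + 1/2·s + 1/8·s². The extinction probability q is the smallest fixed point of f in [0, 1]. Setting s = f(s):
  1/8·s² + (1/2 − 1)·s + 3/8 = 0
  1/8·s² − (3/8 + 1/8)·s + 3/8 = 0
which factors as (s − 1)·(1/8·s − 3/8) = 0, giving roots s = 1 and s = (3/8)/(1/8) = 3. Since 3 ≥ 1, the smallest root in [0, 1] is s = 1.)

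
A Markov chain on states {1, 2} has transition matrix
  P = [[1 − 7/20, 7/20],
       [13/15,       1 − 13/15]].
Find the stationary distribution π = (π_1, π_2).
π_1 = 52/73, π_2 = 21/73

Solve πP = π with π_1 + π_2 = 1. From πP = π: π_1 · (1 − 7/20) + π_2 · 13/15 = π_1 ⇒ π_2 · 13/15 = π_1 · 7/20 ⇒ π_2/π_1 = (7/20)/(13/15) = 21/52. Together with π_1 + π_2 = 1:
  π_1 = (13/15)/(7/20 + 13/15) = (13/15)/(73/60) = 52/73,
  π_2 = (7/20)/(7/20 + 13/15) = (7/20)/(73/60) = 21/73.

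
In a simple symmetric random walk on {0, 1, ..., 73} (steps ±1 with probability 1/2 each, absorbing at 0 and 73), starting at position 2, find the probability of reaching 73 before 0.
P(hit 73 before 0) = 2/73

Let u_k = P(hit 73 before 0 | start at k). Then u_0 = 0, u_73 = 1, and u_k = u_{k-1}/2 + u_{k+1}/2 for 1 ≤ k ≤ 72. This harmonic recurrence is solved by u_k = k/73, giving u_2 = 2/73.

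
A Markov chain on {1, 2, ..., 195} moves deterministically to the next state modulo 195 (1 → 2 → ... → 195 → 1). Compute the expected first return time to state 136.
E[T_136 | X_0 = 136] = 195

The chain cycles deterministically, so starting at state 136 it returns in exactly 195 steps. Equivalently, the stationary distribution is uniform π_j = 1/195 for every state j, so by Kac's formula E[T_136] = 1/π_136 = 195.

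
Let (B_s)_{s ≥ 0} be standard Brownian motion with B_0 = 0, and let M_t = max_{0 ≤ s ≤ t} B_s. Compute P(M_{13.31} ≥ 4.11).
P(M_{13.31} ≥ 4.11) = 2·P(B_{13.31} ≥ 4.11) = 2(1 − Φ(4.11/√13.31)) ≈ 0.2599

By the reflection principle for Brownian motion, P(M_t ≥ a) = 2 · P(B_t ≥ a) for a ≥ 0. Since B_t ~ N(0, t), P(B_t ≥ 4.11) = 1 − Φ(4.11/√t) = 1 − Φ(4.11/√13.31) = 1 − Φ(1.1266). So
  P(M_{13.31} ≥ 4.11) = 2(1 − Φ(1.1266)) ≈ 0.2599.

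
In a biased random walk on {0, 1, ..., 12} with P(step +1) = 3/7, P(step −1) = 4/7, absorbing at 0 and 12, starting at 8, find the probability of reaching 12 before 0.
P(hit 12 before 0) = (1 − (4/3)^8) / (1 − (4/3)^12) = 27297/92833

Let u_k denote P(reach 12 before 0 | start at k). Boundary: u_0 = 0, u_12 = 1. Recurrence: u_k = 3/7·u_{k+1} + 4/7·u_{k-1} for 1 ≤ k ≤ 11. Try u_k = A + B·r^k with r = q/p = (4/7)/(3/7) = 4/3. Substitution satisfies the recurrence; boundary conditions give:
  u_k = (1 − r^k) / (1 − r^N) = (1 − (4/3)^8) / (1 − (4/3)^12) = 27297/92833.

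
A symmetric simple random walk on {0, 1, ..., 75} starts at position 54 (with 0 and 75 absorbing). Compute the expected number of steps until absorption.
E[τ | X_0 = 54] = 1134

Let v_k = E[τ | X_0 = k]. Boundary: v_0 = v_75 = 0. Recurrence: v_k = 1 + (v_{k-1} + v_{k+1})/2 for 1 ≤ k ≤ 74. The particular solution to v_k − (v_{k-1} + v_{k+1})/2 = 1 is v_k = −k^2. Adding homogeneous solution A + B k and matching boundaries gives v_k = k (75 − k). Substituting k = 54: v_54 = 54 · 21 = 1134.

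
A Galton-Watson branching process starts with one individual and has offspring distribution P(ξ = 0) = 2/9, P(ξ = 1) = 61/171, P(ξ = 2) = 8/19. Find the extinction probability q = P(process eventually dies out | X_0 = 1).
q = 19/36

The pgf is f(s) = 2/9 + 61/171·s + 8/19·s². The extinction probability q is the smallest fixed point of f in [0, 1]. Setting s = f(s):
  8/19·s² + (61/171 − 1)·s + 2/9 = 0
  8/19·s² − (2/9 + 8/19)·s + 2/9 = 0
which factors as (s − 1)·(8/19·s − 2/9) = 0, giving roots s = 1 and s = (2/9)/(8/19) = 19/36.
Mean offspring μ = 61/171 + 2·8/19 = 205/171 > 1 (supercritical), so q < 1. The extinction probability is the smaller root: q = (2/9)/(8/19) = 19/36.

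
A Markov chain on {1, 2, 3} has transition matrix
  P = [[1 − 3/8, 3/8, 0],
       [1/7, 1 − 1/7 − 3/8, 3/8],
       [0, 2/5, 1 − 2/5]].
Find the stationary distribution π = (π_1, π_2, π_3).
π = (128/779, 336/779, 315/779)

This is a birth-death chain on three states, which satisfies detailed balance: π_1 · P_{12} = π_2 · P_{21} and π_2 · P_{23} = π_3 · P_{32}.
From π_1 · 3/8 = π_2 · 1/7: π_2/π_1 = (3/8)/(1/7) = 21/8.
From π_2 · 3/8 = π_3 · 2/5: π_3/π_2 = (3/8)/(2/5) = 15/16.
Take π_1 proportional to 1; then unnormalized π = (1, 21/8, 315/128). Normalize by dividing by the sum 779/128:
  π = (128/779, 336/779, 315/779).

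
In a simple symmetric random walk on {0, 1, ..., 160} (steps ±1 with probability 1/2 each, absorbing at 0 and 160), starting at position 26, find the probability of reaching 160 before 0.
P(hit 160 before 0) = 26/160 = 13/80

Let u_k = P(hit 160 before 0 | start at k). Then u_0 = 0, u_160 = 1, and u_k = u_{k-1}/2 + u_{k+1}/2 for 1 ≤ k ≤ 159. This harmonic recurrence is solved by u_k = k/160, giving u_26 = 26/160 = 13/80.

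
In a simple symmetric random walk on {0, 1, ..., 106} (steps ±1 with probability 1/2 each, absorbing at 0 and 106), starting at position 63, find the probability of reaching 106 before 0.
P(hit 106 before 0) = 63/106

Let u_k = P(hit 106 before 0 | start at k). Then u_0 = 0, u_106 = 1, and u_k = u_{k-1}/2 + u_{k+1}/2 for 1 ≤ k ≤ 105. This harmonic recurrence is solved by u_k = k/106, giving u_63 = 63/106.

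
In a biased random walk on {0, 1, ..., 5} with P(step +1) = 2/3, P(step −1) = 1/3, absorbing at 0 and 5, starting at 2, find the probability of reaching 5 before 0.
P(hit 5 before 0) = (1 − (1/2)^2) / (1 − (1/2)^5) = 24/31

Let u_k denote P(reach 5 before 0 | start at k). Boundary: u_0 = 0, u_5 = 1. Recurrence: u_k = 2/3·u_{k+1} + 1/3·u_{k-1} for 1 ≤ k ≤ 4. Try u_k = A + B·r^k with r = q/p = (1/3)/(2/3) = 1/2. Substitution satisfies the recurrence; boundary conditions give:
  u_k = (1 − r^k) / (1 − r^N) = (1 − (1/2)^2) / (1 − (1/2)^5) = 24/31.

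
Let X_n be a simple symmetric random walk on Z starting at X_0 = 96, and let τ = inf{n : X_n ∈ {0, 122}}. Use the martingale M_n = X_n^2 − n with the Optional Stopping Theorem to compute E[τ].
E[τ] = 2496

M_n = X_n^2 − n is a martingale (since E[X_{n+1}^2 | F_n] = X_n^2 + 1). By OST (τ has finite mean in a bounded region), E[M_τ] = E[M_0] = X_0^2 − 0 = 96^2 = 9216. Also E[M_τ] = E[X_τ^2] − E[τ]. The walk exits at 0 or 122, with P(hit 122 first) = 96/122, so E[X_τ^2] = 122^2 · 96/122 + 0 = 11712. Thus E[τ] = E[X_τ^2] − E[M_τ] = 11712 − 9216 = 2496 = 96(122 − 96) = 2496.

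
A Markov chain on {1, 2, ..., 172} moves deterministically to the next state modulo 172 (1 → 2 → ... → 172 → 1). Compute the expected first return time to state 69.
E[T_69 | X_0 = 69] = 172

The chain cycles deterministically, so starting at state 69 it returns in exactly 172 steps. Equivalently, the stationary distribution is uniform π_j = 1/172 for every state j, so by Kac's formula E[T_69] = 1/π_69 = 172.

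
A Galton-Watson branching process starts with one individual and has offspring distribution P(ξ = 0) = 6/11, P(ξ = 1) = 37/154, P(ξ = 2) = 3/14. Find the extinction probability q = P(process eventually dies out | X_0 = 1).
q = 1

Mean offspring μ = 0·6/11 + 1·37/154 + 2·3/14 = 103/154 ≤ 1. For μ ≤ 1 with offspring not concentrated at 1, the Galton-Watson process goes extinct almost surely, so q = 1.
(Algebraic check: The pgf is f(s) = 6/11 + 37/154·s + 3/14·s². The extinction probability q is the smallest fixed point of f in [0, 1]. Setting s = f(s):
  3/14·s² + (37/154 − 1)·s + 6/11 = 0
  3/14·s² − (6/11 + 3/14)·s + 6/11 = 0
which factors as (s − 1)·(3/14·s − 6/11) = 0, giving roots s = 1 and s = (6/11)/(3/14) = 28/11. Since 28/11 ≥ 1, the smallest root in [0, 1] is s = 1.)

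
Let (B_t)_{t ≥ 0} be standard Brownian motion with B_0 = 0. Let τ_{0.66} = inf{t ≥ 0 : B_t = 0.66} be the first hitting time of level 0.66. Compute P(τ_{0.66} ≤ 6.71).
P(τ_{0.66} ≤ 6.71) = 2(1 − Φ(0.66/√6.71)) = 2(1 − Φ(0.2548)) ≈ 0.7989

By the reflection principle for standard BM, P(τ_b ≤ t) = 2 · P(B_t ≥ b). Since B_t ~ N(0, t), P(B_t ≥ 0.66) = 1 − Φ(0.66/√t) = 1 − Φ(0.66/√6.71) = 1 − Φ(0.2548) ≈ 0.39944. Doubling: P(τ_{0.66} ≤ 6.71) ≈ 2 · 0.39944 = 0.79888 ≈ 0.7989.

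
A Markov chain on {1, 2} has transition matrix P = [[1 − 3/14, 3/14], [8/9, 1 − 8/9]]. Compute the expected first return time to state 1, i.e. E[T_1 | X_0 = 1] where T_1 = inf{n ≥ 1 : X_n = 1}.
E[T_1 | X_0 = 1] = 1/π_1 = 139/112

For an irreducible recurrent Markov chain with stationary distribution π, E[T_i | X_0 = i] = 1/π_i (Kac's formula). Here π_1 = (8/9)/(3/14 + 8/9) = (8/9)/(139/126) = 112/139, so E[T_1 | X_0 = 1] = 1/π_1 = (3/14 + 8/9)/(8/9) = (139/126)/(8/9) = 139/112.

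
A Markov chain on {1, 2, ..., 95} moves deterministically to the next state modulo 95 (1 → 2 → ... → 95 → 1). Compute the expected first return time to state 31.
E[T_31 | X_0 = 31] = 95

The chain cycles deterministically, so starting at state 31 it returns in exactly 95 steps. Equivalently, the stationary distribution is uniform π_j = 1/95 for every state j, so by Kac's formula E[T_31] = 1/π_31 = 95.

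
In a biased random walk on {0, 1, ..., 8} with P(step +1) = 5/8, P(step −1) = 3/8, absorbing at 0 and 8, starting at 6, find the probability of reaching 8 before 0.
P(hit 8 before 0) = (1 − (3/5)^6) / (1 − (3/5)^8) = 23275/24004

Let u_k denote P(reach 8 before 0 | start at k). Boundary: u_0 = 0, u_8 = 1. Recurrence: u_k = 5/8·u_{k+1} + 3/8·u_{k-1} for 1 ≤ k ≤ 7. Try u_k = A + B·r^k with r = q/p = (3/8)/(5/8) = 3/5. Substitution satisfies the recurrence; boundary conditions give:
  u_k = (1 − r^k) / (1 − r^N) = (1 − (3/5)^6) / (1 − (3/5)^8) = 23275/24004.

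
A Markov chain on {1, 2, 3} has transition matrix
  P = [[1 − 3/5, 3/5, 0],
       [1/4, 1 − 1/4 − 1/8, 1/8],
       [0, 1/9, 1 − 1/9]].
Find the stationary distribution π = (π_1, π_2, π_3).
π = (10/61, 24/61, 27/61)

This is a birth-death chain on three states, which satisfies detailed balance: π_1 · P_{12} = π_2 · P_{21} and π_2 · P_{23} = π_3 · P_{32}.
From π_1 · 3/5 = π_2 · 1/4: π_2/π_1 = (3/5)/(1/4) = 12/5.
From π_2 · 1/8 = π_3 · 1/9: π_3/π_2 = (1/8)/(1/9) = 9/8.
Take π_1 proportional to 1; then unnormalized π = (1, 12/5, 27/10). Normalize by dividing by the sum 61/10:
  π = (10/61, 24/61, 27/61).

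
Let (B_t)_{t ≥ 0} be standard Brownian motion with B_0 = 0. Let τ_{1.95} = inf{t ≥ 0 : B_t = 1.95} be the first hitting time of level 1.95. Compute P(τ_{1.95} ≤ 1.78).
P(τ_{1.95} ≤ 1.78) = 2(1 − Φ(1.95/√1.78)) = 2(1 − Φ(1.4616)) ≈ 0.1439

By the reflection principle for standard BM, P(τ_b ≤ t) = 2 · P(B_t ≥ b). Since B_t ~ N(0, t), P(B_t ≥ 1.95) = 1 − Φ(1.95/√t) = 1 − Φ(1.95/√1.78) = 1 − Φ(1.4616) ≈ 0.07193. Doubling: P(τ_{1.95} ≤ 1.78) ≈ 2 · 0.07193 = 0.14386 ≈ 0.1439.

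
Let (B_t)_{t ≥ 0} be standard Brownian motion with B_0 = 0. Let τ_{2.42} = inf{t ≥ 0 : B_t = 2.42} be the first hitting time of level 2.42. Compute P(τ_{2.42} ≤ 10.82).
P(τ_{2.42} ≤ 10.82) = 2(1 − Φ(2.42/√10.82)) = 2(1 − Φ(0.7357)) ≈ 0.4619

By the reflection principle for standard BM, P(τ_b ≤ t) = 2 · P(B_t ≥ b). Since B_t ~ N(0, t), P(B_t ≥ 2.42) = 1 − Φ(2.42/√t) = 1 − Φ(2.42/√10.82) = 1 − Φ(0.7357) ≈ 0.23096. Doubling: P(τ_{2.42} ≤ 10.82) ≈ 2 · 0.23096 = 0.46192 ≈ 0.4619.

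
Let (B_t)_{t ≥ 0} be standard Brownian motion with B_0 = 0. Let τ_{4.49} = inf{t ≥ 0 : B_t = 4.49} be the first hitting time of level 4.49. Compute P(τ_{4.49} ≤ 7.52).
P(τ_{4.49} ≤ 7.52) = 2(1 − Φ(4.49/√7.52)) = 2(1 − Φ(1.6373)) ≈ 0.1016

By the reflection principle for standard BM, P(τ_b ≤ t) = 2 · P(B_t ≥ b). Since B_t ~ N(0, t), P(B_t ≥ 4.49) = 1 − Φ(4.49/√t) = 1 − Φ(4.49/√7.52) = 1 − Φ(1.6373) ≈ 0.05078. Doubling: P(τ_{4.49} ≤ 7.52) ≈ 2 · 0.05078 = 0.10156 ≈ 0.1016.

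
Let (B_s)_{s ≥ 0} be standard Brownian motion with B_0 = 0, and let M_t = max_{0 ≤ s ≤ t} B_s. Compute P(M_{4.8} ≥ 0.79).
P(M_{4.8} ≥ 0.79) = 2·P(B_{4.8} ≥ 0.79) = 2(1 − Φ(0.79/√4.8)) ≈ 0.7184

By the reflection principle for Brownian motion, P(M_t ≥ a) = 2 · P(B_t ≥ a) for a ≥ 0. Since B_t ~ N(0, t), P(B_t ≥ 0.79) = 1 − Φ(0.79/√t) = 1 − Φ(0.79/√4.8) = 1 − Φ(0.3606). So
  P(M_{4.8} ≥ 0.79) = 2(1 − Φ(0.3606)) ≈ 0.7184.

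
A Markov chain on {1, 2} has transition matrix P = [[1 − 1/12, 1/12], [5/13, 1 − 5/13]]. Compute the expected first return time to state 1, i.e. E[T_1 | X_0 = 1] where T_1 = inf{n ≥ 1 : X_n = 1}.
E[T_1 | X_0 = 1] = 1/π_1 = 73/60

For an irreducible recurrent Markov chain with stationary distribution π, E[T_i | X_0 = i] = 1/π_i (Kac's formula). Here π_1 = (5/13)/(1/12 + 5/13) = (5/13)/(73/156) = 60/73, so E[T_1 | X_0 = 1] = 1/π_1 = (1/12 + 5/13)/(5/13) = (73/156)/(5/13) = 73/60.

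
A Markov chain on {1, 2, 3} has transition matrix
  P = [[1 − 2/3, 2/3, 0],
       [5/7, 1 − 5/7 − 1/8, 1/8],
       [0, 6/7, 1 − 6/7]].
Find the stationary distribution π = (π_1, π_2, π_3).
π = (72/149, 336/745, 49/745)

This is a birth-death chain on three states, which satisfies detailed balance: π_1 · P_{12} = π_2 · P_{21} and π_2 · P_{23} = π_3 · P_{32}.
From π_1 · 2/3 = π_2 · 5/7: π_2/π_1 = (2/3)/(5/7) = 14/15.
From π_2 · 1/8 = π_3 · 6/7: π_3/π_2 = (1/8)/(6/7) = 7/48.
Take π_1 proportional to 1; then unnormalized π = (1, 14/15, 49/360). Normalize by dividing by the sum 149/72:
  π = (72/149, 336/745, 49/745).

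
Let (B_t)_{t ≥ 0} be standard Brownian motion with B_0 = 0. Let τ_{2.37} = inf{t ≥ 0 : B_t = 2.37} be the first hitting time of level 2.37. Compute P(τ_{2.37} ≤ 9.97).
P(τ_{2.37} ≤ 9.97) = 2(1 − Φ(2.37/√9.97)) = 2(1 − Φ(0.7506)) ≈ 0.4529

By the reflection principle for standard BM, P(τ_b ≤ t) = 2 · P(B_t ≥ b). Since B_t ~ N(0, t), P(B_t ≥ 2.37) = 1 − Φ(2.37/√t) = 1 − Φ(2.37/√9.97) = 1 − Φ(0.7506) ≈ 0.22645. Doubling: P(τ_{2.37} ≤ 9.97) ≈ 2 · 0.22645 = 0.45290 ≈ 0.4529.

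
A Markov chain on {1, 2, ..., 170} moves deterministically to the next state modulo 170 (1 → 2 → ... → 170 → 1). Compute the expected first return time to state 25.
E[T_25 | X_0 = 25] = 170

The chain cycles deterministically, so starting at state 25 it returns in exactly 170 steps. Equivalently, the stationary distribution is uniform π_j = 1/170 for every state j, so by Kac's formula E[T_25] = 1/π_25 = 170.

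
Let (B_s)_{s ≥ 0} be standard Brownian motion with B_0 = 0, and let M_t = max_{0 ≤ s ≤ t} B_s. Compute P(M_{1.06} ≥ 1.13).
P(M_{1.06} ≥ 1.13) = 2·P(B_{1.06} ≥ 1.13) = 2(1 − Φ(1.13/√1.06)) ≈ 0.2724

By the reflection principle for Brownian motion, P(M_t ≥ a) = 2 · P(B_t ≥ a) for a ≥ 0. Since B_t ~ N(0, t), P(B_t ≥ 1.13) = 1 − Φ(1.13/√t) = 1 − Φ(1.13/√1.06) = 1 − Φ(1.0976). So
  P(M_{1.06} ≥ 1.13) = 2(1 − Φ(1.0976)) ≈ 0.2724.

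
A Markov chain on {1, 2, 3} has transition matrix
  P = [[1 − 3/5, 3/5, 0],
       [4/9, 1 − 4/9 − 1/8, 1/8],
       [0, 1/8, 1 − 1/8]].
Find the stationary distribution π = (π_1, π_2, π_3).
π = (10/37, 27/74, 27/74)

This is a birth-death chain on three states, which satisfies detailed balance: π_1 · P_{12} = π_2 · P_{21} and π_2 · P_{23} = π_3 · P_{32}.
From π_1 · 3/5 = π_2 · 4/9: π_2/π_1 = (3/5)/(4/9) = 27/20.
From π_2 · 1/8 = π_3 · 1/8: π_3/π_2 = (1/8)/(1/8) = 1.
Take π_1 proportional to 1; then unnormalized π = (1, 27/20, 27/20). Normalize by dividing by the sum 37/10:
  π = (10/37, 27/74, 27/74).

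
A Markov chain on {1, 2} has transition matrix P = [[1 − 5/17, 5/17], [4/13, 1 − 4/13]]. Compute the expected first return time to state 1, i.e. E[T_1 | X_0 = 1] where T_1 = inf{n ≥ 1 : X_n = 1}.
E[T_1 | X_0 = 1] = 1/π_1 = 133/68

For an irreducible recurrent Markov chain with stationary distribution π, E[T_i | X_0 = i] = 1/π_i (Kac's formula). Here π_1 = (4/13)/(5/17 + 4/13) = (4/13)/(133/221) = 68/133, so E[T_1 | X_0 = 1] = 1/π_1 = (5/17 + 4/13)/(4/13) = (133/221)/(4/13) = 133/68.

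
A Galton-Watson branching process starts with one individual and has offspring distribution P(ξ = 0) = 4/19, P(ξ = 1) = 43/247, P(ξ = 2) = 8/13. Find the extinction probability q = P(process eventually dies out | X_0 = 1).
q = 13/38

The pgf is f(s) = 4/19 + 43/247·s + 8/13·s². The extinction probability q is the smallest fixed point of f in [0, 1]. Setting s = f(s):
  8/13·s² + (43/247 − 1)·s + 4/19 = 0
  8/13·s² − (4/19 + 8/13)·s + 4/19 = 0
which factors as (s − 1)·(8/13·s − 4/19) = 0, giving roots s = 1 and s = (4/19)/(8/13) = 13/38.
Mean offspring μ = 43/247 + 2·8/13 = 347/247 > 1 (supercritical), so q < 1. The extinction probability is the smaller root: q = (4/19)/(8/13) = 13/38.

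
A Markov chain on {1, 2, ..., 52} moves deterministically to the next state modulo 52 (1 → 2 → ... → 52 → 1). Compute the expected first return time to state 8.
E[T_8 | X_0 = 8] = 52

The chain cycles deterministically, so starting at state 8 it returns in exactly 52 steps. Equivalently, the stationary distribution is uniform π_j = 1/52 for every state j, so by Kac's formula E[T_8] = 1/π_8 = 52.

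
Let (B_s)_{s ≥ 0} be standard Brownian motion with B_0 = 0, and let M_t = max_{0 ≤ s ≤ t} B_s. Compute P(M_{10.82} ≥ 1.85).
P(M_{10.82} ≥ 1.85) = 2·P(B_{10.82} ≥ 1.85) = 2(1 − Φ(1.85/√10.82)) ≈ 0.5738

By the reflection principle for Brownian motion, P(M_t ≥ a) = 2 · P(B_t ≥ a) for a ≥ 0. Since B_t ~ N(0, t), P(B_t ≥ 1.85) = 1 − Φ(1.85/√t) = 1 − Φ(1.85/√10.82) = 1 − Φ(0.5624). So
  P(M_{10.82} ≥ 1.85) = 2(1 − Φ(0.5624)) ≈ 0.5738.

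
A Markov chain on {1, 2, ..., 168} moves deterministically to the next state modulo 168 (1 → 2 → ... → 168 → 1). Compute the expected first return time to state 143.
E[T_143 | X_0 = 143] = 168

The chain cycles deterministically, so starting at state 143 it returns in exactly 168 steps. Equivalently, the stationary distribution is uniform π_j = 1/168 for every state j, so by Kac's formula E[T_143] = 1/π_143 = 168.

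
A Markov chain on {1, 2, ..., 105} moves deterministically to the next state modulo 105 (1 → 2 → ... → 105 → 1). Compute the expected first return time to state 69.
E[T_69 | X_0 = 69] = 105

The chain cycles deterministically, so starting at state 69 it returns in exactly 105 steps. Equivalently, the stationary distribution is uniform π_j = 1/105 for every state j, so by Kac's formula E[T_69] = 1/π_69 = 105.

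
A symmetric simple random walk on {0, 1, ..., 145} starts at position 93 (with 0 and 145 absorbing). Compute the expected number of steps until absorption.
E[τ | X_0 = 93] = 4836

Let v_k = E[τ | X_0 = k]. Boundary: v_0 = v_145 = 0. Recurrence: v_k = 1 + (v_{k-1} + v_{k+1})/2 for 1 ≤ k ≤ 144. The particular solution to v_k − (v_{k-1} + v_{k+1})/2 = 1 is v_k = −k^2. Adding homogeneous solution A + B k and matching boundaries gives v_k = k (145 − k). Substituting k = 93: v_93 = 93 · 52 = 4836.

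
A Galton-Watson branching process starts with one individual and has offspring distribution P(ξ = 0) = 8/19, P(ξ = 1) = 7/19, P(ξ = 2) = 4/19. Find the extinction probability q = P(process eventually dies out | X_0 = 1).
q = 1

Mean offspring μ = 0·8/19 + 1·7/19 + 2·4/19 = 15/19 ≤ 1. For μ ≤ 1 with offspring not concentrated at 1, the Galton-Watson process goes extinct almost surely, so q = 1.
(Algebraic check: The pgf is f(s) = 8/19 + 7/19·s + 4/19·s². The extinction probability q is the smallest fixed point of f in [0, 1]. Setting s = f(s):
  4/19·s² + (7/19 − 1)·s + 8/19 = 0
  4/19·s² − (8/19 + 4/19)·s + 8/19 = 0
which factors as (s − 1)·(4/19·s − 8/19) = 0, giving roots s = 1 and s = (8/19)/(4/19) = 2. Since 2 ≥ 1, the smallest root in [0, 1] is s = 1.)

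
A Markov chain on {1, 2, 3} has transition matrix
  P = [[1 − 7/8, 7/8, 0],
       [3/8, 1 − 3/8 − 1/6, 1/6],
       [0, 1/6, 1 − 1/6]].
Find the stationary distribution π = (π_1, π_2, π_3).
π = (3/17, 7/17, 7/17)

This is a birth-death chain on three states, which satisfies detailed balance: π_1 · P_{12} = π_2 · P_{21} and π_2 · P_{23} = π_3 · P_{32}.
From π_1 · 7/8 = π_2 · 3/8: π_2/π_1 = (7/8)/(3/8) = 7/3.
From π_2 · 1/6 = π_3 · 1/6: π_3/π_2 = (1/6)/(1/6) = 1.
Take π_1 proportional to 1; then unnormalized π = (1, 7/3, 7/3). Normalize by dividing by the sum 17/3:
  π = (3/17, 7/17, 7/17).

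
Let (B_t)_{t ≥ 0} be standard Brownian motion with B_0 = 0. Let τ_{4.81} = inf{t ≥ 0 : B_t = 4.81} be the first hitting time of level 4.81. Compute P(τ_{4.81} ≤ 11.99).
P(τ_{4.81} ≤ 11.99) = 2(1 − Φ(4.81/√11.99)) = 2(1 − Φ(1.3891)) ≈ 0.1648

By the reflection principle for standard BM, P(τ_b ≤ t) = 2 · P(B_t ≥ b). Since B_t ~ N(0, t), P(B_t ≥ 4.81) = 1 − Φ(4.81/√t) = 1 − Φ(4.81/√11.99) = 1 − Φ(1.3891) ≈ 0.08240. Doubling: P(τ_{4.81} ≤ 11.99) ≈ 2 · 0.08240 = 0.16480 ≈ 0.1648.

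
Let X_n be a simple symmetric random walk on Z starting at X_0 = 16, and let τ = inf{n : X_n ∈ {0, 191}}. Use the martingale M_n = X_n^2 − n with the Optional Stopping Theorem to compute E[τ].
E[τ] = 2800

M_n = X_n^2 − n is a martingale (since E[X_{n+1}^2 | F_n] = X_n^2 + 1). By OST (τ has finite mean in a bounded region), E[M_τ] = E[M_0] = X_0^2 − 0 = 16^2 = 256. Also E[M_τ] = E[X_τ^2] − E[τ]. The walk exits at 0 or 191, with P(hit 191 first) = 16/191, so E[X_τ^2] = 191^2 · 16/191 + 0 = 3056. Thus E[τ] = E[X_τ^2] − E[M_τ] = 3056 − 256 = 2800 = 16(191 − 16) = 2800.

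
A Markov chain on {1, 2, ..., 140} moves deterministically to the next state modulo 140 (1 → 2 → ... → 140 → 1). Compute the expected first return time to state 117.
E[T_117 | X_0 = 117] = 140

The chain cycles deterministically, so starting at state 117 it returns in exactly 140 steps. Equivalently, the stationary distribution is uniform π_j = 1/140 for every state j, so by Kac's formula E[T_117] = 1/π_117 = 140.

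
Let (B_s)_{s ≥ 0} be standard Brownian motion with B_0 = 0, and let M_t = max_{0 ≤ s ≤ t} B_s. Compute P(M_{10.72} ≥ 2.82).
P(M_{10.72} ≥ 2.82) = 2·P(B_{10.72} ≥ 2.82) = 2(1 − Φ(2.82/√10.72)) ≈ 0.3891

By the reflection principle for Brownian motion, P(M_t ≥ a) = 2 · P(B_t ≥ a) for a ≥ 0. Since B_t ~ N(0, t), P(B_t ≥ 2.82) = 1 − Φ(2.82/√t) = 1 − Φ(2.82/√10.72) = 1 − Φ(0.8613). So
  P(M_{10.72} ≥ 2.82) = 2(1 − Φ(0.8613)) ≈ 0.3891.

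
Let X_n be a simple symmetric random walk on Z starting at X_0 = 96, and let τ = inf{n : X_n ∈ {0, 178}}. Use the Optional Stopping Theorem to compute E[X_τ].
E[X_τ] = 96

X_n is a martingale and τ is a bounded-mean stopping time (indeed τ is finite a.s. with bounded expectation since the walk is in a bounded region). By the OST, E[X_τ] = E[X_0] = 96. Equivalently: E[X_τ] = 178 · P(hit 178 first) + 0 · P(hit 0 first) = 178 · (96/178) = 96.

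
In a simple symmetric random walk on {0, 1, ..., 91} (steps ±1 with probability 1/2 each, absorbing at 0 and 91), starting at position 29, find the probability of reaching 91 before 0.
P(hit 91 before 0) = 29/91

Let u_k = P(hit 91 before 0 | start at k). Then u_0 = 0, u_91 = 1, and u_k = u_{k-1}/2 + u_{k+1}/2 for 1 ≤ k ≤ 90. This harmonic recurrence is solved by u_k = k/91, giving u_29 = 29/91.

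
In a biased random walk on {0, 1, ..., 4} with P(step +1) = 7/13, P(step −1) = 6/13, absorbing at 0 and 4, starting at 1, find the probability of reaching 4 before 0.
P(hit 4 before 0) = (1 − (6/7)^1) / (1 − (6/7)^4) = 343/1105

Let u_k denote P(reach 4 before 0 | start at k). Boundary: u_0 = 0, u_4 = 1. Recurrence: u_k = 7/13·u_{k+1} + 6/13·u_{k-1} for 1 ≤ k ≤ 3. Try u_k = A + B·r^k with r = q/p = (6/13)/(7/13) = 6/7. Substitution satisfies the recurrence; boundary conditions give:
  u_k = (1 − r^k) / (1 − r^N) = (1 − (6/7)^1) / (1 − (6/7)^4) = 343/1105.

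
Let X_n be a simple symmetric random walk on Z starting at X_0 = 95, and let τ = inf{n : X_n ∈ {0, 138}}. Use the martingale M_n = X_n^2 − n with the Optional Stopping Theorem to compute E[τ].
E[τ] = 4085

M_n = X_n^2 − n is a martingale (since E[X_{n+1}^2 | F_n] = X_n^2 + 1). By OST (τ has finite mean in a bounded region), E[M_τ] = E[M_0] = X_0^2 − 0 = 95^2 = 9025. Also E[M_τ] = E[X_τ^2] − E[τ]. The walk exits at 0 or 138, with P(hit 138 first) = 95/138, so E[X_τ^2] = 138^2 · 95/138 + 0 = 13110. Thus E[τ] = E[X_τ^2] − E[M_τ] = 13110 − 9025 = 4085 = 95(138 − 95) = 4085.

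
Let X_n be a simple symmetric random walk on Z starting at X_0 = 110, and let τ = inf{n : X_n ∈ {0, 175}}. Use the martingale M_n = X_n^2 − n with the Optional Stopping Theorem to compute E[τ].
E[τ] = 7150

M_n = X_n^2 − n is a martingale (since E[X_{n+1}^2 | F_n] = X_n^2 + 1). By OST (τ has finite mean in a bounded region), E[M_τ] = E[M_0] = X_0^2 − 0 = 110^2 = 12100. Also E[M_τ] = E[X_τ^2] − E[τ]. The walk exits at 0 or 175, with P(hit 175 first) = 110/175, so E[X_τ^2] = 175^2 · 110/175 + 0 = 19250. Thus E[τ] = E[X_τ^2] − E[M_τ] = 19250 − 12100 = 7150 = 110(175 − 110) = 7150.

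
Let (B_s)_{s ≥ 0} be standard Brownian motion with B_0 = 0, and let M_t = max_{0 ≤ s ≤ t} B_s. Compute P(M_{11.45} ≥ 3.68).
P(M_{11.45} ≥ 3.68) = 2·P(B_{11.45} ≥ 3.68) = 2(1 − Φ(3.68/√11.45)) ≈ 0.2768

By the reflection principle for Brownian motion, P(M_t ≥ a) = 2 · P(B_t ≥ a) for a ≥ 0. Since B_t ~ N(0, t), P(B_t ≥ 3.68) = 1 − Φ(3.68/√t) = 1 − Φ(3.68/√11.45) = 1 − Φ(1.0875). So
  P(M_{11.45} ≥ 3.68) = 2(1 − Φ(1.0875)) ≈ 0.2768.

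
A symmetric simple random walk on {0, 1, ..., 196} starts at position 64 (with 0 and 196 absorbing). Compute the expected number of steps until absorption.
E[τ | X_0 = 64] = 8448

Let v_k = E[τ | X_0 = k]. Boundary: v_0 = v_196 = 0. Recurrence: v_k = 1 + (v_{k-1} + v_{k+1})/2 for 1 ≤ k ≤ 195. The particular solution to v_k − (v_{k-1} + v_{k+1})/2 = 1 is v_k = −k^2. Adding homogeneous solution A + B k and matching boundaries gives v_k = k (196 − k). Substituting k = 64: v_64 = 64 · 132 = 8448.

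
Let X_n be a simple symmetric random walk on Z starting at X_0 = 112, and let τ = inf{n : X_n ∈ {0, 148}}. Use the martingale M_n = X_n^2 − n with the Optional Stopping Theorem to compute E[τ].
E[τ] = 4032

M_n = X_n^2 − n is a martingale (since E[X_{n+1}^2 | F_n] = X_n^2 + 1). By OST (τ has finite mean in a bounded region), E[M_τ] = E[M_0] = X_0^2 − 0 = 112^2 = 12544. Also E[M_τ] = E[X_τ^2] − E[τ]. The walk exits at 0 or 148, with P(hit 148 first) = 112/148, so E[X_τ^2] = 148^2 · 112/148 + 0 = 16576. Thus E[τ] = E[X_τ^2] − E[M_τ] = 16576 − 12544 = 4032 = 112(148 − 112) = 4032.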